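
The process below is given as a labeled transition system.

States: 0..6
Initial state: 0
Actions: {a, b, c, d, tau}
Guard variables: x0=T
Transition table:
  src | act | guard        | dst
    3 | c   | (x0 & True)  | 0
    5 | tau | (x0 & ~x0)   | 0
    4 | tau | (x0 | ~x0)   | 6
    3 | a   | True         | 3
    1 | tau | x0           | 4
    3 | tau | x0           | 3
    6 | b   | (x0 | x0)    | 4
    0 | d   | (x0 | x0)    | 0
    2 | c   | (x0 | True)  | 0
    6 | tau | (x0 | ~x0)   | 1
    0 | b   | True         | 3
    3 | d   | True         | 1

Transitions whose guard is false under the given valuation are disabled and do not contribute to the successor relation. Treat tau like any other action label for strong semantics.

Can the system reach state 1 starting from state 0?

Answer: REACHABLE

Analysis:
Guard filter leaves 11 enabled edge(s).
Layer 0: {0}
Layer 1: {3}  cumulative {0,3}
Layer 2: {1}  cumulative {0,1,3}
Layer 3: {4}  cumulative {0,1,3,4}
Layer 4: {6}  cumulative {0,1,3,4,6}
Reachable = {0,1,3,4,6}
trace reaching 1: b·d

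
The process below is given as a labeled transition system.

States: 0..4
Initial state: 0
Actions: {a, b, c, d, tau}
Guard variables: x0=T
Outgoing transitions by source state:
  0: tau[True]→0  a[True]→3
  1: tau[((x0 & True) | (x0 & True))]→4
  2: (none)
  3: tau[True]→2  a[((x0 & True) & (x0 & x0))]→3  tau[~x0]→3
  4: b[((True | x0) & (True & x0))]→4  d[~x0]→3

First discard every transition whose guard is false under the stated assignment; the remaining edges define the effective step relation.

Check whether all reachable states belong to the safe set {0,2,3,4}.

Allowed set {0,2,3,4}
Reach set: {0,2,3}
  0: ✓
  2: ✓
  3: ✓

Answer: INVARIANT HOLDS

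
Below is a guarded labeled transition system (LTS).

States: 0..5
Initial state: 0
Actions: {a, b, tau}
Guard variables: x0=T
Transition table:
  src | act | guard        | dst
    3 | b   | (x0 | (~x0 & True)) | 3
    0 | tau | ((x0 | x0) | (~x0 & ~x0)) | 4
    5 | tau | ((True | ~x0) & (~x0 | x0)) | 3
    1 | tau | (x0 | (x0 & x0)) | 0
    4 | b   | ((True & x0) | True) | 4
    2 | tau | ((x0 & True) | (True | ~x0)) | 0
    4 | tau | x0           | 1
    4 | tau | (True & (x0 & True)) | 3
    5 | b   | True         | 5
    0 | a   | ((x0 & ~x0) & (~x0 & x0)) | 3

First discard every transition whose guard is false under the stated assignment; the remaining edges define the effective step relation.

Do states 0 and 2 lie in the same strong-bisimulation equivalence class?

Bisimulation quotient by refinement:
  round 0: {{0,1,2,3,4,5}}
  round 1: {{0,1,2},{3},{4,5}}
  round 2: {{0},{1,2},{3},{4},{5}}
5 equivalence class(es) (converged in 3)
[0]={0}  [2]={1,2}

Answer: NOT BISIMILAR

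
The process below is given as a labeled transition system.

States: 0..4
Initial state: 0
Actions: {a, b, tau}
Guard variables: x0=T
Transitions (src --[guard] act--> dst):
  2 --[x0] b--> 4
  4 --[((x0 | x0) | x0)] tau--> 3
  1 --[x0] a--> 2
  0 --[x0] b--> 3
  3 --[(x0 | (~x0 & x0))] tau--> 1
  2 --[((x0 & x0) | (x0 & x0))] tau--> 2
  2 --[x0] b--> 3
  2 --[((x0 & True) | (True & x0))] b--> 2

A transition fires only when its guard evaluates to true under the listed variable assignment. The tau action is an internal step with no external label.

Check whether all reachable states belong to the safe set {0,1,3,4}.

Answer: INVARIANT VIOLATED at state 2

Trace:
Allowed set {0,1,3,4}
Reach set: {0,1,2,3,4}
  0: ✓
  1: ✓
  2: outside
  3: ✓
  4: ✓
witness against invariant: b·tau·a → 2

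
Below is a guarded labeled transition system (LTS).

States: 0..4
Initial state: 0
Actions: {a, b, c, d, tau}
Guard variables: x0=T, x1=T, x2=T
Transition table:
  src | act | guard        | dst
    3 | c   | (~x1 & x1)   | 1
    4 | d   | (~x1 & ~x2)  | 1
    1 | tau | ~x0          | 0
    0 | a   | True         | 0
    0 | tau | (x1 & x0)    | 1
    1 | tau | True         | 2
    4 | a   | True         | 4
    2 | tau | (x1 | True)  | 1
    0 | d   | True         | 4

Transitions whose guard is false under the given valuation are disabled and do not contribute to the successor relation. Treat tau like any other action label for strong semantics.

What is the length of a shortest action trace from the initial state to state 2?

Answer: 2

Analysis:
Layered search for 2:
  Layer 0: {0}
  Layer 1: {1,4}
  Layer 2: {2}
depth(2)=2, e.g. tau·tau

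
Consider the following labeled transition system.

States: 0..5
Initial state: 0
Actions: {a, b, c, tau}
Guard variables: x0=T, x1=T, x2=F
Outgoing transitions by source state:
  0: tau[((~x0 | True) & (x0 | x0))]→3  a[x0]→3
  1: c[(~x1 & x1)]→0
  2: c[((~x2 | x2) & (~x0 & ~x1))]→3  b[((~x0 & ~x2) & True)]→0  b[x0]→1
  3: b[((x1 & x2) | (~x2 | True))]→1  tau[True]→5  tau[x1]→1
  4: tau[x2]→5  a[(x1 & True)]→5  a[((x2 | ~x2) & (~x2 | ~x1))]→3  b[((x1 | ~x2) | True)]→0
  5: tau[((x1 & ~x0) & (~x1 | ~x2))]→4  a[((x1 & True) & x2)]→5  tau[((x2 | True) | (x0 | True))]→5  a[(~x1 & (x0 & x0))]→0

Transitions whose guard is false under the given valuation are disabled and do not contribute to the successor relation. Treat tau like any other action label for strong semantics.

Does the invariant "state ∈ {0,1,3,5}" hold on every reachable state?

Safe = {0,1,3,5}
Reachable = {0,1,3,5}
  0: ✓
  1: ✓
  3: ✓
  5: ✓

Answer: INVARIANT HOLDS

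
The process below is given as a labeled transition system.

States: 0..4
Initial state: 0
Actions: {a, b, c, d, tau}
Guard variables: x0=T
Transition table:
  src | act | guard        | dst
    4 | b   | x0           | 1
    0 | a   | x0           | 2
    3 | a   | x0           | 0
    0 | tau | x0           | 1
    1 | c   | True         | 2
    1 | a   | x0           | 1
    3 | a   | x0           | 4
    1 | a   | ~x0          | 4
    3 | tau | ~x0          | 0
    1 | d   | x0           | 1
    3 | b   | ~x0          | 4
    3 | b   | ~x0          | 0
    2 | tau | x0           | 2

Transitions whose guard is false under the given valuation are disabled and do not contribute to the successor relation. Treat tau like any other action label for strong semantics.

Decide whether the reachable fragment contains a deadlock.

Reachable = {0,1,2}
  0: a→2  tau→1  [deg 2]
  1: a→1  c→2  d→1  [deg 3]
  2: tau→2  [deg 1]

Answer: DEADLOCK-FREE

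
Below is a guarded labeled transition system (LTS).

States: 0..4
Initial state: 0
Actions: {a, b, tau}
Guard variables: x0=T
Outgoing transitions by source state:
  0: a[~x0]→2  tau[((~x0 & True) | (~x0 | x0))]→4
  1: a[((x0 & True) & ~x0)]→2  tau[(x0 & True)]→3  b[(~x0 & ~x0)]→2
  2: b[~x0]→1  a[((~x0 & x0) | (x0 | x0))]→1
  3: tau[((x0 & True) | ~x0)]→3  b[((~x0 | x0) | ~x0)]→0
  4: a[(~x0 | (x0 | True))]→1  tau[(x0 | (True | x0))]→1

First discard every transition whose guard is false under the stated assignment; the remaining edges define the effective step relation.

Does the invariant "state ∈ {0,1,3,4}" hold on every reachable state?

Answer: INVARIANT HOLDS

Working:
Inv-set: {0,1,3,4}
R = {0,1,3,4}
  0: safe
  1: safe
  3: safe
  4: safe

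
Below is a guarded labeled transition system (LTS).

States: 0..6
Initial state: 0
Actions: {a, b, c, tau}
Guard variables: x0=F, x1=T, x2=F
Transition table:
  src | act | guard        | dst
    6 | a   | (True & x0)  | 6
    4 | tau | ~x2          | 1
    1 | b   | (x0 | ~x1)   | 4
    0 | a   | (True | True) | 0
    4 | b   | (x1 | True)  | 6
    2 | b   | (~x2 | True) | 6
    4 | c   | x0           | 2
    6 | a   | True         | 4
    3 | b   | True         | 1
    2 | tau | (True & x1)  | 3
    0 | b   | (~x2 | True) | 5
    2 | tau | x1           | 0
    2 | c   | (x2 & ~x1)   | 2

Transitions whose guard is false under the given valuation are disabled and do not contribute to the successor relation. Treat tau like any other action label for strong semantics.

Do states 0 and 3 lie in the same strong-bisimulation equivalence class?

Answer: NOT BISIMILAR

Working:
Compute ~ classes (split until stable):
  P[0] = {{0,1,2,3,4,5,6}}
  P[1] = {{0},{1,5},{2,4},{3},{6}}
  P[2] = {{0},{1,5},{2},{3},{4},{6}}
6 equivalence class(es) (converged in 3)
0∈{0}, 3∈{3}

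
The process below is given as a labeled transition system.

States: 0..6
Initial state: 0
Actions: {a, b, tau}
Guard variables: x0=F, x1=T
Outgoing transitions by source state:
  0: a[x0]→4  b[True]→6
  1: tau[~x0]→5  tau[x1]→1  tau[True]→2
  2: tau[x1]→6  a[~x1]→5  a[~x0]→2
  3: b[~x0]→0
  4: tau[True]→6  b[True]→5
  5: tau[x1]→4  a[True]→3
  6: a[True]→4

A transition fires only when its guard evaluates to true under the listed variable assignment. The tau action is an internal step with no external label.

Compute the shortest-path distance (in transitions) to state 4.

Answer: 2

Analysis:
Breadth-first toward 4:
  depth 0: {0}
  depth 1: {6}
  depth 2: {4}
4 enters at depth 2; path b·a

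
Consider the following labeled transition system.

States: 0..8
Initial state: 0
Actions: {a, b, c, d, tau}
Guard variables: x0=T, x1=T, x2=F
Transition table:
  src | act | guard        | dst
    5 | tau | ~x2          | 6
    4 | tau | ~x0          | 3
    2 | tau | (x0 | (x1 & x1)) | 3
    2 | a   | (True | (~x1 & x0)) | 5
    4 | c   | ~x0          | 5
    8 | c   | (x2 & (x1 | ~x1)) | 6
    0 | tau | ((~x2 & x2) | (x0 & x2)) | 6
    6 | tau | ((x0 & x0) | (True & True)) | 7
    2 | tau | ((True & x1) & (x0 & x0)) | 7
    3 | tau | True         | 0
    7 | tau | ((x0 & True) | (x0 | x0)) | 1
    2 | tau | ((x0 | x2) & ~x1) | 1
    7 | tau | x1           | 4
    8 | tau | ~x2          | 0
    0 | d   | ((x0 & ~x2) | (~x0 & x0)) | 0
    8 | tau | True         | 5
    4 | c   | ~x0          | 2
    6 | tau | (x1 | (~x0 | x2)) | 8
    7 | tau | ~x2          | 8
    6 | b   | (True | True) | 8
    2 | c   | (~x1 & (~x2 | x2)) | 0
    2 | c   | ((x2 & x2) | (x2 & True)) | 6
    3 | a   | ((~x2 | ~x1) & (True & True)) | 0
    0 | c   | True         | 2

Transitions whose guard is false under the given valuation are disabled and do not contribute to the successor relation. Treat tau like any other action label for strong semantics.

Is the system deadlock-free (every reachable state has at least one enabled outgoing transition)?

Answer: DEADLOCK at state 1

Working:
R = {0,1,2,3,4,5,6,7,8}
  0: c→2  d→0  [2 out]
  1: ∅  [no exit]
  2: a→5  tau→3  tau→7  [3 out]
  3: a→0  tau→0  [2 out]
  4: ∅  [no exit]
  5: tau→6  [1 out]
  6: b→8  tau→7  tau→8  [3 out]
  7: tau→1  tau→4  tau→8  [3 out]
  8: tau→0  tau→5  [2 out]
witness 1: c·tau·tau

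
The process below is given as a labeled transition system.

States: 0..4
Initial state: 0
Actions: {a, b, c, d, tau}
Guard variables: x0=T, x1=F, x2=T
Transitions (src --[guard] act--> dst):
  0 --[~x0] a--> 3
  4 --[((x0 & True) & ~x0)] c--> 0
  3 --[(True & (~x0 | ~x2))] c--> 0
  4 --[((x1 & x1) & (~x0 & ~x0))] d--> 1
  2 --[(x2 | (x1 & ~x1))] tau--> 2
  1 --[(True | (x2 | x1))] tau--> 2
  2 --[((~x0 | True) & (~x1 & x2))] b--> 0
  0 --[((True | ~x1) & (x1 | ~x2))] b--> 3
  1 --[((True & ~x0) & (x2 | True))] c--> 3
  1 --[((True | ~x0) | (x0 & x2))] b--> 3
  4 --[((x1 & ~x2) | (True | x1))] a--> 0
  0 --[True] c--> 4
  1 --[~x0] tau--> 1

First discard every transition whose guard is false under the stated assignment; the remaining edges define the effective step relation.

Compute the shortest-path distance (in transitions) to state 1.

Answer: UNREACHABLE

Analysis:
Layered search for 1:
  L0 = {0}
  L1 = {4}
1 never appears.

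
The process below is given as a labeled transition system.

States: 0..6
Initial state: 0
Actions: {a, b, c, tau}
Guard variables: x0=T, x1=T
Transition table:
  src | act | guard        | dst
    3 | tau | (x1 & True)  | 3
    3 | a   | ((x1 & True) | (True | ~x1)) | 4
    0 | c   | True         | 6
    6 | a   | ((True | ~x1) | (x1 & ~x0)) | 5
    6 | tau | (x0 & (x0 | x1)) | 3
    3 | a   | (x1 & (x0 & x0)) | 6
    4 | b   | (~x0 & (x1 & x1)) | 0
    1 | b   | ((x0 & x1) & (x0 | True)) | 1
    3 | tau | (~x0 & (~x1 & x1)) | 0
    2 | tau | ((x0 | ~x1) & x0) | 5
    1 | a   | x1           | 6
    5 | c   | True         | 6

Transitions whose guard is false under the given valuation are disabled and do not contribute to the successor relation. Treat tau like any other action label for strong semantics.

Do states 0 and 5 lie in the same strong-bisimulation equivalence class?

Refine partition for ~:
  π0 = {{0,1,2,3,4,5,6}}
  π1 = {{0,5},{1},{2},{3,6},{4}}
  π2 = {{0,5},{1},{2},{3},{4},{6}}
stable after 3 split(s): 6 block(s)
[0]={0,5}  [5]={0,5}

Answer: BISIMILAR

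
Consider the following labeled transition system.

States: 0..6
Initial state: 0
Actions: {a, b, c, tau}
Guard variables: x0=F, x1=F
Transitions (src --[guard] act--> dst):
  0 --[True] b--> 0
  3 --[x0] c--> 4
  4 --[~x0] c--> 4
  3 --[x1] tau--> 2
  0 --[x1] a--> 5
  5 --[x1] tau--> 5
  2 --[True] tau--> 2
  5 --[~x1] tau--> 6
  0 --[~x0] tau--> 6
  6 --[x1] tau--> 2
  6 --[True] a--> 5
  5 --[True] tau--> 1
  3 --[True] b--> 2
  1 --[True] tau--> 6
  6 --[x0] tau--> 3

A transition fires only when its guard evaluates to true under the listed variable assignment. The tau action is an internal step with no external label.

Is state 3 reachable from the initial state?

Answer: UNREACHABLE

Working:
After dropping false guards: 9 live edges.
depth 0: {0}
depth 1: {6}  now seen {0,6}
depth 2: {5}  now seen {0,5,6}
depth 3: {1}  now seen {0,1,5,6}
R = {0,1,5,6}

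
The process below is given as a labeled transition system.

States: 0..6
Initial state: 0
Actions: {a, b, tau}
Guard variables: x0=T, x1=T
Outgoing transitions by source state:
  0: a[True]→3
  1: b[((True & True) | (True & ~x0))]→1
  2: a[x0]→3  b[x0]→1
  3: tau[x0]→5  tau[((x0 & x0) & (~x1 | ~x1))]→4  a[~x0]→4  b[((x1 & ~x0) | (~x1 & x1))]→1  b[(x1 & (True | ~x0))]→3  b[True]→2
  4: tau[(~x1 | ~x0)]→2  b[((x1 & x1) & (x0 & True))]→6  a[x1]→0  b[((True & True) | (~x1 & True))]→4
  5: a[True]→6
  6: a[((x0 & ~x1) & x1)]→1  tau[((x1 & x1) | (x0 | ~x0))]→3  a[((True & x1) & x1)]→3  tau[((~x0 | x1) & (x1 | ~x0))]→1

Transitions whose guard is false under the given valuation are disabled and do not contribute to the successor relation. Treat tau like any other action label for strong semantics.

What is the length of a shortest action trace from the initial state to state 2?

Layered search for 2:
  L0 = {0}
  L1 = {3}
  L2 = {2,5}
2 enters at depth 2; path a·b

Answer: 2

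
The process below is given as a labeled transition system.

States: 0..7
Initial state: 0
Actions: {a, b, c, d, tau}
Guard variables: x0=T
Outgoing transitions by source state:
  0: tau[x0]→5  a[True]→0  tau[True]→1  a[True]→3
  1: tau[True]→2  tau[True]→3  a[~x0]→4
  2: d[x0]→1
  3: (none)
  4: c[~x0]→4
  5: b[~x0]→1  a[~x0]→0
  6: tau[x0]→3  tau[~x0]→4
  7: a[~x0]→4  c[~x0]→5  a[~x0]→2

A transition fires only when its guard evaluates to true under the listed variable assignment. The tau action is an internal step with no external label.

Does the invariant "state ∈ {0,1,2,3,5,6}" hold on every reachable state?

Allowed set {0,1,2,3,5,6}
Reachable = {0,1,2,3,5}
  0: ok
  1: ok
  2: ok
  3: ok
  5: ok

Answer: INVARIANT HOLDS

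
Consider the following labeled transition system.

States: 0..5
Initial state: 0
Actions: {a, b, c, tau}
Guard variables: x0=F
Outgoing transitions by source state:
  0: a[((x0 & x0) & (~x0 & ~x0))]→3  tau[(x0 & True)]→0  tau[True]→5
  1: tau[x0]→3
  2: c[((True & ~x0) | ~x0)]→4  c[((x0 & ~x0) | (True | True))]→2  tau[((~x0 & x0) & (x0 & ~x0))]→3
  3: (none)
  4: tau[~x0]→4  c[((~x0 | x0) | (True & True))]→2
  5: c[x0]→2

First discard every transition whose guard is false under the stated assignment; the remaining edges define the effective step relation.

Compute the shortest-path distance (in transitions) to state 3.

Layered search for 3:
  L0 = {0}
  L1 = {5}
3 never appears.

Answer: UNREACHABLE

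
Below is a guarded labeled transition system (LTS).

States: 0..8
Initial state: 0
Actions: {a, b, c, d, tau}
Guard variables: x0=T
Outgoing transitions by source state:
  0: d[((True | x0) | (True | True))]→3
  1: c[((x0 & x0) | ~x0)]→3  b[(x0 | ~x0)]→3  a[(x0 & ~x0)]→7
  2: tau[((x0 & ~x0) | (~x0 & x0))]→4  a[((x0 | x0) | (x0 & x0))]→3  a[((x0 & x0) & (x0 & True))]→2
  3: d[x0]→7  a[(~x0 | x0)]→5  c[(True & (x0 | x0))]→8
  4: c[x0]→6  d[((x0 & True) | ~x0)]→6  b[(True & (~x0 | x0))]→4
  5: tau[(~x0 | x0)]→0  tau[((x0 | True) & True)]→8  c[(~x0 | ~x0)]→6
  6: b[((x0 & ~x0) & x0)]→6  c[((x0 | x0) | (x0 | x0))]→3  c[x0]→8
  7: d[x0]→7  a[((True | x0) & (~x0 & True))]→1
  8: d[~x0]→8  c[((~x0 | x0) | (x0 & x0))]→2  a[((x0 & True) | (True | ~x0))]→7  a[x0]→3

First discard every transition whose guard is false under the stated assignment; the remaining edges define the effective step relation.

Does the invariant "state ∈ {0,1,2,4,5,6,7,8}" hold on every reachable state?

Inv-set: {0,1,2,4,5,6,7,8}
R = {0,2,3,5,7,8}
  0: ✓
  2: ✓
  3: ✗ unsafe
  5: ✓
  7: ✓
  8: ✓
reach 3 via d — violates

Answer: INVARIANT VIOLATED at state 3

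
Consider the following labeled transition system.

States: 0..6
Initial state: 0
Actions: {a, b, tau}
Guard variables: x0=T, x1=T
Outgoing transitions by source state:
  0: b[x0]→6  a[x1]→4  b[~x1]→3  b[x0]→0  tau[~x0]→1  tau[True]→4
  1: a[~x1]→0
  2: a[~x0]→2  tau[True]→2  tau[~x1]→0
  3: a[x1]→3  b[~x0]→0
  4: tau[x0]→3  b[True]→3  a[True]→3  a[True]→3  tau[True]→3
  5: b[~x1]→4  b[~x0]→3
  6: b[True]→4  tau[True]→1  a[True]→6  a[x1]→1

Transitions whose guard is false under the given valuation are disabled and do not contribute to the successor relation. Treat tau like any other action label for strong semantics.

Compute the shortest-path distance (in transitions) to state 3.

Answer: 2

Working:
Breadth-first toward 3:
  L0 = {0}
  L1 = {4,6}
  L2 = {1,3}
first hit 3 at d=2 via a·a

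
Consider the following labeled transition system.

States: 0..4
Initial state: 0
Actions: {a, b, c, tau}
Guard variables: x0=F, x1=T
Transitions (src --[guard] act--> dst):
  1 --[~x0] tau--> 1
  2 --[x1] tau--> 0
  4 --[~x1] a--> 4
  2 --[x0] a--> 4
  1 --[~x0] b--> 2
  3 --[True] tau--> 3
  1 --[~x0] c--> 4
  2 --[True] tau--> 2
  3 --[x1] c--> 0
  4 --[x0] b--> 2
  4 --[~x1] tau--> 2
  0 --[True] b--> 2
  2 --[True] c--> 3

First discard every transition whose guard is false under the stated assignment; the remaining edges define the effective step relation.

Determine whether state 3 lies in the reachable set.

Answer: REACHABLE

Working:
Guard filter leaves 9 enabled edge(s).
L0 = {0}
L1 = {2}  now seen {0,2}
L2 = {3}  now seen {0,2,3}
Reachable = {0,2,3}
Path to 3: b·c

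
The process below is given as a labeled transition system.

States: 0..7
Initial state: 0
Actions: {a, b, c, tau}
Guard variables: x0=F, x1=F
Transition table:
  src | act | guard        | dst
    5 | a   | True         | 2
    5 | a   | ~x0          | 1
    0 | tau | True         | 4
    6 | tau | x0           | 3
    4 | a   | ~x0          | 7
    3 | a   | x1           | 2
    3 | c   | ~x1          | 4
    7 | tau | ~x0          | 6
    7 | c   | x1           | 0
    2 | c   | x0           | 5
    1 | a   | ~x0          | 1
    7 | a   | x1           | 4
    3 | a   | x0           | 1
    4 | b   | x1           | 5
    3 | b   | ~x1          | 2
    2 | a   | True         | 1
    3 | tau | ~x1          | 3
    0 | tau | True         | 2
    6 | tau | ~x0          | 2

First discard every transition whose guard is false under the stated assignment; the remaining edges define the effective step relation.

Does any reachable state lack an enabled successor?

Reachable = {0,1,2,4,6,7}
  0: tau→2  tau→4  [deg 2]
  1: a→1  [deg 1]
  2: a→1  [deg 1]
  4: a→7  [deg 1]
  6: tau→2  [deg 1]
  7: tau→6  [deg 1]

Answer: DEADLOCK-FREE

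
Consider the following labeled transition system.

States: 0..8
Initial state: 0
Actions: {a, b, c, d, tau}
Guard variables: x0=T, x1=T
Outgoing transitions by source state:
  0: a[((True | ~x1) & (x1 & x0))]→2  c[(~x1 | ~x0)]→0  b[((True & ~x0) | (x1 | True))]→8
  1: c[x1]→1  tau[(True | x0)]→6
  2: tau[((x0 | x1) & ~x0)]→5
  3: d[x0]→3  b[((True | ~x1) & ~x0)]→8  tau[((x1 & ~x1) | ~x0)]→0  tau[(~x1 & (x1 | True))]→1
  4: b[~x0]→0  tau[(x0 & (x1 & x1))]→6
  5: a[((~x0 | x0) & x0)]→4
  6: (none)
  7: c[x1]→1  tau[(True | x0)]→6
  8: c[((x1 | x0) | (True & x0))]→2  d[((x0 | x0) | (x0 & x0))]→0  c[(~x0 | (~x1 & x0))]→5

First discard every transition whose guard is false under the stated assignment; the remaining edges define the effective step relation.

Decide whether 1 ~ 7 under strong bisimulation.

Bisimulation quotient by refinement:
  P[0] = {{0,1,2,3,4,5,6,7,8}}
  P[1] = {{0},{1,7},{2,6},{3},{4},{5},{8}}
Fixed point at round 2; 7 class(es).
[1]={1,7}  [7]={1,7}

Answer: BISIMILAR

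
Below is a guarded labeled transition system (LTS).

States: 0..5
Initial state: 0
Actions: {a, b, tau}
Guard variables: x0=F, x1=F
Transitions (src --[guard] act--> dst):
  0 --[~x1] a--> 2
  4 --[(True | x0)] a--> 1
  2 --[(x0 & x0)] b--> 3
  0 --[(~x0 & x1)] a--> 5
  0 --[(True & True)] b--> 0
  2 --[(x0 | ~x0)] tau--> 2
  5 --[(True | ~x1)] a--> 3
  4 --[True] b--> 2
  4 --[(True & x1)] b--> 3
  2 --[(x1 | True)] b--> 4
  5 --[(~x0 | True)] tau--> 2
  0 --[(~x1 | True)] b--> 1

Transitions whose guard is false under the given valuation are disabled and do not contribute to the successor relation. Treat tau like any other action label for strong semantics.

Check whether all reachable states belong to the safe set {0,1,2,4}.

Inv-set: {0,1,2,4}
R = {0,1,2,4}
  0: ✓
  1: ✓
  2: ✓
  4: ✓

Answer: INVARIANT HOLDS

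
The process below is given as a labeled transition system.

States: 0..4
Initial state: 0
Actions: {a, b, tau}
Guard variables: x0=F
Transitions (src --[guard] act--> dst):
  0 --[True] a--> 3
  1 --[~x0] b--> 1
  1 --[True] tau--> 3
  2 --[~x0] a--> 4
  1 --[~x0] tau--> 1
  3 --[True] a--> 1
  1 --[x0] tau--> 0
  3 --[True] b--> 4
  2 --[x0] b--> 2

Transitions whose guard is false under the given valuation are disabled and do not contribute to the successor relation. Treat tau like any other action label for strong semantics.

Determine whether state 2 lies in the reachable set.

Answer: UNREACHABLE

Working:
Guard filter leaves 7 enabled edge(s).
L0 = {0}
L1 = {3}  cumulative {0,3}
L2 = {1,4}  cumulative {0,1,3,4}
R = {0,1,3,4}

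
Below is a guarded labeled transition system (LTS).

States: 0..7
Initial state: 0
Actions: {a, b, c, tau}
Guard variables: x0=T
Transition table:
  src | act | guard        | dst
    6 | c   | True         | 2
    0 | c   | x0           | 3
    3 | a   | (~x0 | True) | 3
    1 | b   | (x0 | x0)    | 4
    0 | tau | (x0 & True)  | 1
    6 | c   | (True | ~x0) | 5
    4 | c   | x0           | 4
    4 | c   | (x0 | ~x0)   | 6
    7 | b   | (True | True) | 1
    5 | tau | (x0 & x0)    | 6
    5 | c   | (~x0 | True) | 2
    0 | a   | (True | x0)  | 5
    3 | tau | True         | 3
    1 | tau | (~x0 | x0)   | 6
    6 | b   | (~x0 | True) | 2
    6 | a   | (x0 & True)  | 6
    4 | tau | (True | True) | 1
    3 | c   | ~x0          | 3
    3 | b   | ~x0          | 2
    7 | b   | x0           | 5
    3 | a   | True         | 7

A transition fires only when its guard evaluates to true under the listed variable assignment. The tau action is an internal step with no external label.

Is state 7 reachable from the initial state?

Answer: REACHABLE

Analysis:
19 transition(s) survive guard evaluation.
Layer 0: {0}
Layer 1: {1,3,5}  cumulative {0,1,3,5}
Layer 2: {2,4,6,7}  cumulative {0,1,2,3,4,5,6,7}
Reachable = {0,1,2,3,4,5,6,7}
witness 7: c·a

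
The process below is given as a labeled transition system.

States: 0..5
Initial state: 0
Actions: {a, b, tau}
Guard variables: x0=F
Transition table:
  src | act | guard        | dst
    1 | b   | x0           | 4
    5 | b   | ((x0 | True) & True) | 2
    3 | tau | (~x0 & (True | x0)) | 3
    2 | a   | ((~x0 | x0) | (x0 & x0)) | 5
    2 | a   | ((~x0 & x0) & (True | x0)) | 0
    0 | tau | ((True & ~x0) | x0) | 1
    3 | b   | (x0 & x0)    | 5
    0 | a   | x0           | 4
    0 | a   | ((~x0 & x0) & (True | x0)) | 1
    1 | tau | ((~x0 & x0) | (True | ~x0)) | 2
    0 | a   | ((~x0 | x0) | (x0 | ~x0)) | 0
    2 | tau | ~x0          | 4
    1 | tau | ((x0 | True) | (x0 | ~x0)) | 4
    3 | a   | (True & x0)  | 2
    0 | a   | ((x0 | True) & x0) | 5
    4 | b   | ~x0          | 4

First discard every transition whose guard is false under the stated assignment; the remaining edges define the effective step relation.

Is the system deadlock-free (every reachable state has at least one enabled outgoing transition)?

Answer: DEADLOCK-FREE

Working:
R = {0,1,2,4,5}
  0: a→0  tau→1  [2 out]
  1: tau→2  tau→4  [2 out]
  2: a→5  tau→4  [2 out]
  4: b→4  [1 out]
  5: b→2  [1 out]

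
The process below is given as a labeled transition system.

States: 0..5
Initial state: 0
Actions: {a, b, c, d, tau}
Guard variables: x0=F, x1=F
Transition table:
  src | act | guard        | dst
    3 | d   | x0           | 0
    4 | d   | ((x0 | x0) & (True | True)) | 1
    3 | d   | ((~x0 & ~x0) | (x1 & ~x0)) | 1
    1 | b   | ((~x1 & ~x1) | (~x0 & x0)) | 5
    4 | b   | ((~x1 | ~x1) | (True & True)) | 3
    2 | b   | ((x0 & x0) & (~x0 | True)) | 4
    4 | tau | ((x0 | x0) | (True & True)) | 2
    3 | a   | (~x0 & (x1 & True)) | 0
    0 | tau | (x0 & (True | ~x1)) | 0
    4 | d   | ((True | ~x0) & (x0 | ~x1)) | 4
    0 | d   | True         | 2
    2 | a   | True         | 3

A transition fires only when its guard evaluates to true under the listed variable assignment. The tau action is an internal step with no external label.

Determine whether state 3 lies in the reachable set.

After dropping false guards: 7 live edges.
depth 0: {0}
depth 1: {2}  cumulative {0,2}
depth 2: {3}  cumulative {0,2,3}
depth 3: {1}  cumulative {0,1,2,3}
depth 4: {5}  cumulative {0,1,2,3,5}
R = {0,1,2,3,5}
witness 3: d·a

Answer: REACHABLE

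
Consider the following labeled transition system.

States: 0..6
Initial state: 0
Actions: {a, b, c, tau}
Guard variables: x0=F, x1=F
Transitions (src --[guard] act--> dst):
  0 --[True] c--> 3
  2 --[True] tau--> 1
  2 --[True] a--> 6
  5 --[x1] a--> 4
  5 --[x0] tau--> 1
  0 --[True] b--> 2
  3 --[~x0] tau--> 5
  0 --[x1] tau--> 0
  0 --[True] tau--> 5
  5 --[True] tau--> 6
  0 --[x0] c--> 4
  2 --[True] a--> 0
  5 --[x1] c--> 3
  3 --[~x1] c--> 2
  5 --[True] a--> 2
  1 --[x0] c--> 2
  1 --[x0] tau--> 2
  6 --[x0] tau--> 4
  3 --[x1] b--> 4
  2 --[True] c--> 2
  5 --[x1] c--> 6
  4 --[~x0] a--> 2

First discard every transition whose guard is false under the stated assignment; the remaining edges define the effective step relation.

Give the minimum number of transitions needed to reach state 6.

Answer: 2

Trace:
BFS to 6:
  Layer 0: {0}
  Layer 1: {2,3,5}
  Layer 2: {1,6}
depth(6)=2, e.g. b·a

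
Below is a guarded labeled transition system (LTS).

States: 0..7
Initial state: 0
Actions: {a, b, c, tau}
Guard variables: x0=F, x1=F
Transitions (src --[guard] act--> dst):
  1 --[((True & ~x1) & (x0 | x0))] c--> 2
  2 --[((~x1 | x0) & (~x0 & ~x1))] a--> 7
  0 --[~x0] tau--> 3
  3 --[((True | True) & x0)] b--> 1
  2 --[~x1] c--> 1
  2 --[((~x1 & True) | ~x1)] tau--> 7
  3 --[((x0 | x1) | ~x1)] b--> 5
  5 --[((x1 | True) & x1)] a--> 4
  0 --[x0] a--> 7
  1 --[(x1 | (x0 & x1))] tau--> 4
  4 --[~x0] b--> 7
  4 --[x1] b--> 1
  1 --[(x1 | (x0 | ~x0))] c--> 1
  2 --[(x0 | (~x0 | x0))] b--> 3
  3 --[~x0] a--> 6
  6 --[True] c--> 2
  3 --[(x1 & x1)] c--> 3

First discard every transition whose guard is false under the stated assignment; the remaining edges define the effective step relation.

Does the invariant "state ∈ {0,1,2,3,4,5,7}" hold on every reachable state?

Allowed set {0,1,2,3,4,5,7}
Reach set: {0,1,2,3,5,6,7}
  0: safe
  1: safe
  2: safe
  3: safe
  5: safe
  6: outside
  7: safe
witness against invariant: tau·a → 6

Answer: INVARIANT VIOLATED at state 6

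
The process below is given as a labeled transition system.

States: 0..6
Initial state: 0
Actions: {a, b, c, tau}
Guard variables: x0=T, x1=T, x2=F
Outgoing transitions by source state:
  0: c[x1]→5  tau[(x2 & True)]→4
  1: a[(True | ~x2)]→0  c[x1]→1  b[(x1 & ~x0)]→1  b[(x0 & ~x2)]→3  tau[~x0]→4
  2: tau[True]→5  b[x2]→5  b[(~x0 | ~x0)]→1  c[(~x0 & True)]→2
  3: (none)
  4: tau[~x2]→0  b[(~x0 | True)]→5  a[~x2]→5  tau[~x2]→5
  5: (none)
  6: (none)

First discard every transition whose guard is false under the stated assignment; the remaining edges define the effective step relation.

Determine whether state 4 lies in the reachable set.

After dropping false guards: 9 live edges.
L0 = {0}
L1 = {5}  cumulative {0,5}
R = {0,5}

Answer: UNREACHABLE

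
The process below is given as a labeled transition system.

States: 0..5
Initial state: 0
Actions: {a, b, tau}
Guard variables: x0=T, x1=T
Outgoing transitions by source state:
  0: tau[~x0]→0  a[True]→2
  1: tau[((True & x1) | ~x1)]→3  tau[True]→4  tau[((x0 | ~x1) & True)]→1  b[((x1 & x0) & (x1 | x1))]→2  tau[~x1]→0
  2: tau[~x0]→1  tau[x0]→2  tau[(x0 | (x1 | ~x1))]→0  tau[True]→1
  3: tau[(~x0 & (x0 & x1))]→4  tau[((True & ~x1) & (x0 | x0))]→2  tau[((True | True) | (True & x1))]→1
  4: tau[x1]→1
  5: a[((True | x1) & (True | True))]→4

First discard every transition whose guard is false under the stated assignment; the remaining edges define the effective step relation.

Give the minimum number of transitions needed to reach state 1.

Breadth-first toward 1:
  depth 0: {0}
  depth 1: {2}
  depth 2: {1}
depth(1)=2, e.g. a·tau

Answer: 2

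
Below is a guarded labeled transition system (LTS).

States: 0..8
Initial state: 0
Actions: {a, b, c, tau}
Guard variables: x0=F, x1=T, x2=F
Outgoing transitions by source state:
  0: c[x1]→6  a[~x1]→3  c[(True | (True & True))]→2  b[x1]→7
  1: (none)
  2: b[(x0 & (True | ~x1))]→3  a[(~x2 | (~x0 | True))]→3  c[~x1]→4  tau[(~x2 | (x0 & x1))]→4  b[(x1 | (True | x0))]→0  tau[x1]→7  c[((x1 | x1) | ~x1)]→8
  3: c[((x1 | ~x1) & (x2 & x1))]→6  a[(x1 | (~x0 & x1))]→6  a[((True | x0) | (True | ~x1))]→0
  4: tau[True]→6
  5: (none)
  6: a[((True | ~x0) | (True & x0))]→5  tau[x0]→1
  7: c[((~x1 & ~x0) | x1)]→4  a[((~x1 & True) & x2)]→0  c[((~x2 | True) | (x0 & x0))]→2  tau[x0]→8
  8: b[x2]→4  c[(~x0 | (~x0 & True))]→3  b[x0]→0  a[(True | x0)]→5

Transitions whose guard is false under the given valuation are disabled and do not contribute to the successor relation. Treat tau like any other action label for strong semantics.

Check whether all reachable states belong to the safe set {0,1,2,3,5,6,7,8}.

Answer: INVARIANT VIOLATED at state 4

Trace:
Allowed set {0,1,2,3,5,6,7,8}
Reach set: {0,2,3,4,5,6,7,8}
  0: ✓
  2: ✓
  3: ✓
  4: VIOLATES
  5: ✓
  6: ✓
  7: ✓
  8: ✓
witness against invariant: c·tau → 4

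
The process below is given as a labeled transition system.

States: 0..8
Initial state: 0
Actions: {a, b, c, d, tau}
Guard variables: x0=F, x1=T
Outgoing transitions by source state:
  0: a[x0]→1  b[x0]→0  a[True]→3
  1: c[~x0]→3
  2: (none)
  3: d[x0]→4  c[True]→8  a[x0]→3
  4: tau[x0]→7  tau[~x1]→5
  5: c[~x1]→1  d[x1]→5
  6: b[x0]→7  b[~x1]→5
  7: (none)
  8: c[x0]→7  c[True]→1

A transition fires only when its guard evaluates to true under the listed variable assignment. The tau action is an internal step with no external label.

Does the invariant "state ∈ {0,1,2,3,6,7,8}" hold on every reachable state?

Answer: INVARIANT HOLDS

Working:
Allowed set {0,1,2,3,6,7,8}
Reachable = {0,1,3,8}
  0: safe
  1: safe
  3: safe
  8: safe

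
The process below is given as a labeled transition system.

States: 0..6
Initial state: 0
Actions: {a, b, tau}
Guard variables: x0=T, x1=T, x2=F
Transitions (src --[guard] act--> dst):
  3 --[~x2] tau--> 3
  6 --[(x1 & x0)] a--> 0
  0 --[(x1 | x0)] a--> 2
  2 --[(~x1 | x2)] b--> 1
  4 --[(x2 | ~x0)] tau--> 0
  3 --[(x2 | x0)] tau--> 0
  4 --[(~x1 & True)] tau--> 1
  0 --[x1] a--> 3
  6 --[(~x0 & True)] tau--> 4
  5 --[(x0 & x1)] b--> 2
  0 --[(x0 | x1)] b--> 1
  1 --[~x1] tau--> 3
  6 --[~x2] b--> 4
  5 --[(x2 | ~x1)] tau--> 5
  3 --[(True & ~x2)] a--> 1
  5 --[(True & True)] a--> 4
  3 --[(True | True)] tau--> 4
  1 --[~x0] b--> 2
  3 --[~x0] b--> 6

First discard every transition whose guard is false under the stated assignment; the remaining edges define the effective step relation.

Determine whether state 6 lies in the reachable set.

Guard filter leaves 11 enabled edge(s).
Layer 0: {0}
Layer 1: {1,2,3}  cumulative {0,1,2,3}
Layer 2: {4}  cumulative {0,1,2,3,4}
R = {0,1,2,3,4}

Answer: UNREACHABLE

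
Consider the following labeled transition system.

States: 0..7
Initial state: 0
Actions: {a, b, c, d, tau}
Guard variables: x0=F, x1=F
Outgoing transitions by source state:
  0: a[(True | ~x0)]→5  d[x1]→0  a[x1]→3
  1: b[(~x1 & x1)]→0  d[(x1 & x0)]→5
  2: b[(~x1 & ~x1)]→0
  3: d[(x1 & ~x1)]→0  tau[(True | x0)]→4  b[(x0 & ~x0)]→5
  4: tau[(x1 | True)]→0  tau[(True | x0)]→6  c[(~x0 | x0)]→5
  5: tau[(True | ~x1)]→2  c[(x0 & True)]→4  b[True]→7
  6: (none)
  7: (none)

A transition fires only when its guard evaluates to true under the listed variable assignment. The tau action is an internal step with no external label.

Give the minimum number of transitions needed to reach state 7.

Breadth-first toward 7:
  L0 = {0}
  L1 = {5}
  L2 = {2,7}
depth(7)=2, e.g. a·b

Answer: 2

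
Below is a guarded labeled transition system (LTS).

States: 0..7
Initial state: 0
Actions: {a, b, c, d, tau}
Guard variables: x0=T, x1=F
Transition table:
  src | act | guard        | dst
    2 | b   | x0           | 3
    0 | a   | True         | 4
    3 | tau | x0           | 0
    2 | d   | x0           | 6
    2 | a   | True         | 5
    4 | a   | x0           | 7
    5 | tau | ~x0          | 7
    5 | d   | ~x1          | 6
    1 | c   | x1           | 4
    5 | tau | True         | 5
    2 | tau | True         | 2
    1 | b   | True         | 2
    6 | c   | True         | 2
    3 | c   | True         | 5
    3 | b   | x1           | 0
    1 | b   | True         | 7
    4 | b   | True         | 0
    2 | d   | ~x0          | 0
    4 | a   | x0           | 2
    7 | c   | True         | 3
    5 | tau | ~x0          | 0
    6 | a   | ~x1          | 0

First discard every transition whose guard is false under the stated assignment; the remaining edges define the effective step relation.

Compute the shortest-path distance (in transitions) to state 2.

Answer: 2

Working:
Layered search for 2:
  Layer 0: {0}
  Layer 1: {4}
  Layer 2: {2,7}
2 enters at depth 2; path a·a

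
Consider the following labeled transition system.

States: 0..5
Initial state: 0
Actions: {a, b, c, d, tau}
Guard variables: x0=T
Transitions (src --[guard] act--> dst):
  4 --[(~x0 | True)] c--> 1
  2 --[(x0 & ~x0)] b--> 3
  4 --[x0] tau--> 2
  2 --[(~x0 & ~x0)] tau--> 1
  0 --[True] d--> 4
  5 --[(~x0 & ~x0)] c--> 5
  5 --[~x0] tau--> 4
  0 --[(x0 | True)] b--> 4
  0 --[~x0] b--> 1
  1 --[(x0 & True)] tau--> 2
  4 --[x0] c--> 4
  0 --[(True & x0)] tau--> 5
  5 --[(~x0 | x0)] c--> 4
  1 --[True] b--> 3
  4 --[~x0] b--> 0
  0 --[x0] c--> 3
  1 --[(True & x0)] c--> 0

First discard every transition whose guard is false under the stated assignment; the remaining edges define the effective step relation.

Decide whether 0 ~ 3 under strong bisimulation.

Answer: NOT BISIMILAR

Working:
Compute ~ classes (split until stable):
  round 0: {{0,1,2,3,4,5}}
  round 1: {{0},{1},{2,3},{4},{5}}
Fixed point at round 2; 5 class(es).
[0]={0}  [3]={2,3}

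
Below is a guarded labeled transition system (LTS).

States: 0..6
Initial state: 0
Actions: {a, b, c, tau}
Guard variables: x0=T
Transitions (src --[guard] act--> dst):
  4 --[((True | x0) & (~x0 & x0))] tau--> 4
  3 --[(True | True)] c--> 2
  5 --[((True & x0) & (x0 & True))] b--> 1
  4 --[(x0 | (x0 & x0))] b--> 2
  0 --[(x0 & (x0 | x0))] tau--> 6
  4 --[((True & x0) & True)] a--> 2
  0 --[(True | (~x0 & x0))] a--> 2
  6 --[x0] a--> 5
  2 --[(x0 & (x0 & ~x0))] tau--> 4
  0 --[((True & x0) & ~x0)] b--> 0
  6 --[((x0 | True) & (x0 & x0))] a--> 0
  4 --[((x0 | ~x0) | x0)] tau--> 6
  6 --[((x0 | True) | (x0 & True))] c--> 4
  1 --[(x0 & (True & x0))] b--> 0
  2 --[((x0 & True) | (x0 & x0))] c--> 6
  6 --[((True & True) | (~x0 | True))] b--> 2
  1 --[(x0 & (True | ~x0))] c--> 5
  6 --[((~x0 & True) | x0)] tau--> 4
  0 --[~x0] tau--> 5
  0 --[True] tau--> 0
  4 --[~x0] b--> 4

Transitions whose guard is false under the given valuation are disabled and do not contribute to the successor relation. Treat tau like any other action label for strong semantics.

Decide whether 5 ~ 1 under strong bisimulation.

Refine partition for ~:
  π0 = {{0,1,2,3,4,5,6}}
  π1 = {{0},{1},{2,3},{4},{5},{6}}
  π2 = {{0},{1},{2},{3},{4},{5},{6}}
7 equivalence class(es) (converged in 3)
5∈{5}, 1∈{1}

Answer: NOT BISIMILAR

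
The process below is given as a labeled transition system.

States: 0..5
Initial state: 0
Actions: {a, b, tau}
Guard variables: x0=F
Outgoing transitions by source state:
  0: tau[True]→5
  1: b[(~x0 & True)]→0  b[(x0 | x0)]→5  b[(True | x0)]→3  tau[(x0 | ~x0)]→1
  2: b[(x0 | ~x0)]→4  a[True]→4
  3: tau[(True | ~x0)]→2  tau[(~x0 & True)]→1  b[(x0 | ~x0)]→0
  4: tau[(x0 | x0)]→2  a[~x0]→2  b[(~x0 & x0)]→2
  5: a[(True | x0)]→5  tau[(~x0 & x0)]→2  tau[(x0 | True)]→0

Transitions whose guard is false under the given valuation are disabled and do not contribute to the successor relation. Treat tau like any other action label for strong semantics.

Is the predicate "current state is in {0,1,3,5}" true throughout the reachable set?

Answer: INVARIANT HOLDS

Trace:
Safe = {0,1,3,5}
R = {0,5}
  0: safe
  5: safe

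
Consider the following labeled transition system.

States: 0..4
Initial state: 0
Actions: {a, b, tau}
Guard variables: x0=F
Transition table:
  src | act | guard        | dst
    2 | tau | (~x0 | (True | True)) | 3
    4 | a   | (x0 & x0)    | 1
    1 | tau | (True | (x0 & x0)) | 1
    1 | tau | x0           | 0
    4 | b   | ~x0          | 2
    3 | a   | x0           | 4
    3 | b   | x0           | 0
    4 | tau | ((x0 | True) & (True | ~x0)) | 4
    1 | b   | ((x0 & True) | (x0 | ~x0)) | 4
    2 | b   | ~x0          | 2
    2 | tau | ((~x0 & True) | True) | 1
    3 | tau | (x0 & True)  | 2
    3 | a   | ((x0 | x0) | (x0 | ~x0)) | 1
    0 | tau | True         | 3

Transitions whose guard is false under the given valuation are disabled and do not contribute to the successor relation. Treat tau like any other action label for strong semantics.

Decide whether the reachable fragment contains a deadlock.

Answer: DEADLOCK-FREE

Analysis:
Reach set: {0,1,2,3,4}
  0: tau→3  [deg 1]
  1: b→4  tau→1  [deg 2]
  2: b→2  tau→1  tau→3  [deg 3]
  3: a→1  [deg 1]
  4: b→2  tau→4  [deg 2]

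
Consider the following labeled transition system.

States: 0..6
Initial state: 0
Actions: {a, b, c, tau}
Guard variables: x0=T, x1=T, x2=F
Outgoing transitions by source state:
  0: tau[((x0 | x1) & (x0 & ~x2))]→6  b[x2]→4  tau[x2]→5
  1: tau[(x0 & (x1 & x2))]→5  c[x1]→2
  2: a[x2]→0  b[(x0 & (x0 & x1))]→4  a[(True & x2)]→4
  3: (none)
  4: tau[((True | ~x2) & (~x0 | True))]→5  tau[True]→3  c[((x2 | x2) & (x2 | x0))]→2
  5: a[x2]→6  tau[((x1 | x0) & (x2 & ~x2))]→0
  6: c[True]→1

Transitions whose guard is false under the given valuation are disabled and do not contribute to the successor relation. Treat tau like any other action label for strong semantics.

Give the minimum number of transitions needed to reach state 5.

Layered search for 5:
  Layer 0: {0}
  Layer 1: {6}
  Layer 2: {1}
  Layer 3: {2}
  Layer 4: {4}
  Layer 5: {3,5}
5 enters at depth 5; path tau·c·c·b·tau

Answer: 5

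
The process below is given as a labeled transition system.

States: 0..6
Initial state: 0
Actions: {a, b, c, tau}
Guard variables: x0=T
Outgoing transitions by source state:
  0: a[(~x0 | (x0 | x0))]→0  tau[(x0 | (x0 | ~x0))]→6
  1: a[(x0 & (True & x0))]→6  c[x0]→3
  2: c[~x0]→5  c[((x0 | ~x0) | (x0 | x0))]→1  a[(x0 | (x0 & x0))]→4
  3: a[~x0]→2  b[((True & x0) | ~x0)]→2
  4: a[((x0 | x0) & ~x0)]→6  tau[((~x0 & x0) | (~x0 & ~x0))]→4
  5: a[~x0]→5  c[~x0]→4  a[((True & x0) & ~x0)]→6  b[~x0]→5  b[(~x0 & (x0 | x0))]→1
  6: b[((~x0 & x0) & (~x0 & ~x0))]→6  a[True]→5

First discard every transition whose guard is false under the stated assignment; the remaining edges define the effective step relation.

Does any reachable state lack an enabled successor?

R = {0,5,6}
  0: a→0  tau→6  [deg 2]
  5: ∅  [no exit]
  6: a→5  [deg 1]
trace reaching 5: tau·a

Answer: DEADLOCK at state 5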